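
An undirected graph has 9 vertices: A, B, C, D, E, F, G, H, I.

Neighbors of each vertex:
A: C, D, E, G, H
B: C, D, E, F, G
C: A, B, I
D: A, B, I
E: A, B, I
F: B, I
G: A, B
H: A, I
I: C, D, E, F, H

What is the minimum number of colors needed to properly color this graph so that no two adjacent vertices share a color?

C and I are adjacent, so at least 2 colors are needed.
2 colors suffice: color 1 → {A, B, I}; color 2 → {C, D, E, F, G, H}. No two adjacent vertices share a color.

2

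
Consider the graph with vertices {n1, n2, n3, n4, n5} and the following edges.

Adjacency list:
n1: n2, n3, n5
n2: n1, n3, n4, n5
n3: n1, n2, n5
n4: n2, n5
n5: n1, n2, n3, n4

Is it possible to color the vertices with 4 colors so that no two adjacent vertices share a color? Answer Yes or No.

Yes

The chromatic number is 4. n1, n2, n3, n5 are pairwise adjacent (a clique of size 4), so at least 4 colors are needed.
4 colors suffice: n1=4, n2=1, n3=3, n4=3, n5=2.
That is already a proper 4-coloring.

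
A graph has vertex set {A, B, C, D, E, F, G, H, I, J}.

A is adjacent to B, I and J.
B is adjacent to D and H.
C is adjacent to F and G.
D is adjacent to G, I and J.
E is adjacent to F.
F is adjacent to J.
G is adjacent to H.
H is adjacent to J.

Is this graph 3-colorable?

Yes

The chromatic number is 3. The cycle D-J-F-C-G-D has odd length 5, so it cannot be 2-colored; at least 3 colors are needed.
3 colors suffice: color red → {A, D, F, H}; color blue → {B, E, G, I, J}; color green → {C}.
That is already a proper 3-coloring.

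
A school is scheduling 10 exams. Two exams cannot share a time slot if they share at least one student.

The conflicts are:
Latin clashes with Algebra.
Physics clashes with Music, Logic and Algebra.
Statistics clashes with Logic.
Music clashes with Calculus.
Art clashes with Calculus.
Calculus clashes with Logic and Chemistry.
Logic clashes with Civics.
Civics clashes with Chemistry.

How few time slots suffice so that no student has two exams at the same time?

2

Statistics and Logic conflict, so at least 2 time slots are needed.
A valid assignment using 2 time slots: Latin=2, Physics=2, Statistics=2, Music=1, Art=1, Calculus=2, Logic=1, Civics=2, Algebra=1, Chemistry=1. Every pair that conflicts lands in different time slots.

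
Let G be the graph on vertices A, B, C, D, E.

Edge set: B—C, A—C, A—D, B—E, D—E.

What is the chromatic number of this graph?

The cycle D-E-B-C-A-D has odd length 5, so it cannot be 2-colored; at least 3 colors are needed.
One proper 3-coloring: A=blue, B=red, C=green, D=red, E=blue. No two adjacent vertices share a color.

3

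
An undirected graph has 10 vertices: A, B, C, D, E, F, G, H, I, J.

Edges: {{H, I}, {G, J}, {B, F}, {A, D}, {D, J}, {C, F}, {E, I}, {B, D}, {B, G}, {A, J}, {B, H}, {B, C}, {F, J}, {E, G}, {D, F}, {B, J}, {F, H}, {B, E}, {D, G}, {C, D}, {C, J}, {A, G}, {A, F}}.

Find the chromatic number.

5

B, C, D, F, J form a clique, so at least 5 colors are needed.
5 colors suffice: A=red, B=red, C=purple, D=green, E=green, F=blue, G=blue, H=green, I=red, J=yellow. Every edge joins two different colors.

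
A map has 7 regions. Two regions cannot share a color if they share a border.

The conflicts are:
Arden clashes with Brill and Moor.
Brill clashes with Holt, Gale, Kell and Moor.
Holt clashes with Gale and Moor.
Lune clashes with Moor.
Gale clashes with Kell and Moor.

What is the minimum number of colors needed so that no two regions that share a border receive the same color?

Brill, Holt, Gale, Moor are mutually in conflict, so at least 4 colors are needed.
4 colors suffice: color 1 → {Kell, Moor}; color 2 → {Brill, Lune}; color 3 → {Arden, Gale}; color 4 → {Holt}. Each listed conflict is separated.

4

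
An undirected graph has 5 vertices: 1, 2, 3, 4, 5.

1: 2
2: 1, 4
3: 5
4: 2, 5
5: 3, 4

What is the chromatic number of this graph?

2

4 and 5 are adjacent, so at least 2 colors are needed.
2 colors suffice: color red → {2, 5}; color blue → {1, 3, 4}. Each edge has distinct colors on its endpoints.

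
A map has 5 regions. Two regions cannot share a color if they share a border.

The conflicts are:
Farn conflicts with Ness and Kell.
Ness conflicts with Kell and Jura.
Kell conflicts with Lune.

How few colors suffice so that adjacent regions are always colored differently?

3

Farn, Ness, Kell all conflict with each other, so at least 3 colors are needed.
One proper 3-coloring: Farn=3, Ness=1, Kell=2, Jura=2, Lune=1. Each listed conflict is separated.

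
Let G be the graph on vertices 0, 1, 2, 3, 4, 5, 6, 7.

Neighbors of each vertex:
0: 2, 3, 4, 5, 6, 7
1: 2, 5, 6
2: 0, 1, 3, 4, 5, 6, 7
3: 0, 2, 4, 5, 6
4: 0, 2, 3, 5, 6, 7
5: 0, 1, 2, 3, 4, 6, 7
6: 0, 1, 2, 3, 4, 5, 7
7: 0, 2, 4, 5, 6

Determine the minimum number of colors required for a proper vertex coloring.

6

0, 2, 3, 4, 5, 6 are pairwise adjacent (a clique of size 6), so at least 6 colors are needed.
6 colors suffice: 0=e, 1=d, 2=c, 3=f, 4=d, 5=b, 6=a, 7=f. No two adjacent vertices share a color.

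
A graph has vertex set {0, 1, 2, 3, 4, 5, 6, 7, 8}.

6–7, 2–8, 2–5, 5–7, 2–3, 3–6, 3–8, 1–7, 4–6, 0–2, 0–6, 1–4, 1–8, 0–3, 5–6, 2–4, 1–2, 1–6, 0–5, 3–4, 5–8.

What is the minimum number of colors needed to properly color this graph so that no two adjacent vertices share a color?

3

0, 2, 3 form a triangle, so at least 3 colors are needed.
3 colors suffice: color red → {2, 6}; color blue → {1, 3, 5}; color green → {0, 4, 7, 8}. No two adjacent vertices share a color.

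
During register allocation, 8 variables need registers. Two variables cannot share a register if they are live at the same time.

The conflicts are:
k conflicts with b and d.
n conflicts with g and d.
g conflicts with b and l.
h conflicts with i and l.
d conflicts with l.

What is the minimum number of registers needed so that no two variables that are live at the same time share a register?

3

The cycle b-g-l-d-k-b has odd length 5, so it cannot be 2-colored; at least 3 registers are needed.
3 registers suffice: register 1 → {g, h, d}; register 2 → {k, n, i, l}; register 3 → {b}. No two conflicting variables share a register.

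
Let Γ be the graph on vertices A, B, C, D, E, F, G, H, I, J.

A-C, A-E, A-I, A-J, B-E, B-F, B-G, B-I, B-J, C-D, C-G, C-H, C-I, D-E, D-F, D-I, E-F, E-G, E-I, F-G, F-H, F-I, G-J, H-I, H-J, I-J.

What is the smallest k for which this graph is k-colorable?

4

D, E, F, I are mutually adjacent (a clique of size 4), so at least 4 colors are needed.
4 colors suffice: A=3, B=4, C=2, D=4, E=2, F=3, G=1, H=4, I=1, J=2. Each edge has distinct colors on its endpoints.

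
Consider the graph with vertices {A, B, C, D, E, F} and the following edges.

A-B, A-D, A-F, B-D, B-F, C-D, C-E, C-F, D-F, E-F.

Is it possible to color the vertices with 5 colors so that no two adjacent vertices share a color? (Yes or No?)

Yes

The chromatic number is 4. A, B, D, F are mutually adjacent (a clique of size 4), so at least 4 colors are needed.
4 colors suffice: color 1 → {F}; color 2 → {D, E}; color 3 → {B, C}; color 4 → {A}.
Since 5 ≥ 4, a proper 5-coloring certainly exists.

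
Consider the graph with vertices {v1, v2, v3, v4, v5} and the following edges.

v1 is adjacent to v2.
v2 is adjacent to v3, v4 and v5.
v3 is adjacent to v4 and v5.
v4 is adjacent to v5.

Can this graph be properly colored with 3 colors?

No

v2, v3, v4, v5 are mutually adjacent (a clique of size 4), so at least 4 colors are needed.
So 3 colors are not enough.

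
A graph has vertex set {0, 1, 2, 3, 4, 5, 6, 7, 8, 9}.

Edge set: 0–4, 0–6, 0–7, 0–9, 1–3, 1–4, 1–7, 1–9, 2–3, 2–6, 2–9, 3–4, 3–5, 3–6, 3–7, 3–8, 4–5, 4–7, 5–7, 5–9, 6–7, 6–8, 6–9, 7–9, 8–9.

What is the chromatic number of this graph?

4

0, 6, 7, 9 are mutually adjacent (a clique of size 4), so at least 4 colors are needed.
One proper 4-coloring: 0=yellow, 1=yellow, 2=blue, 3=red, 4=green, 5=yellow, 6=green, 7=blue, 8=blue, 9=red. No two adjacent vertices share a color.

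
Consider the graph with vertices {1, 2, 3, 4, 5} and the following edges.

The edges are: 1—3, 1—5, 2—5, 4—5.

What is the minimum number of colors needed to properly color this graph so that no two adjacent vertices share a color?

1 and 3 are adjacent, so at least 2 colors are needed.
One proper 2-coloring: 1=b, 2=b, 3=a, 4=b, 5=a. Every edge joins two different colors.

2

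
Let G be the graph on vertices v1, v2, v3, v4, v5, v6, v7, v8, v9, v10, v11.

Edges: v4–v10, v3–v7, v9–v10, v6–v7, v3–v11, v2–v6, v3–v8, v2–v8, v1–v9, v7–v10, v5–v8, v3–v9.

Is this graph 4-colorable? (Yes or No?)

The chromatic number is 3. The cycle v3-v8-v2-v6-v7-v3 has odd length 5, so it cannot be 2-colored; at least 3 colors are needed.
3 colors suffice: color red → {v1, v2, v3, v5, v10}; color blue → {v4, v7, v8, v9, v11}; color green → {v6}.
Since 4 ≥ 3, a proper 4-coloring certainly exists.

Yes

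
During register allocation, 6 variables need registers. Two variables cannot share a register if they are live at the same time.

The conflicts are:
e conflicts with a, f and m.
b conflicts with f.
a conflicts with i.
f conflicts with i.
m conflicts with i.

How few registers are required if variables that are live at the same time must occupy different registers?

b and f conflict, so at least 2 registers are needed.
2 registers suffice: register 1 → {a, f, m}; register 2 → {e, b, i}. No two conflicting variables share a register.

2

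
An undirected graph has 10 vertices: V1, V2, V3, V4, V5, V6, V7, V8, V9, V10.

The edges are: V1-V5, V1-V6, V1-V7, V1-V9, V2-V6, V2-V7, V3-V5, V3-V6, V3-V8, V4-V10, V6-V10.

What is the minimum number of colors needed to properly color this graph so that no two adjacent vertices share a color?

V6 and V10 are adjacent, so at least 2 colors are needed.
2 colors suffice: color 1 → {V4, V5, V6, V7, V8, V9}; color 2 → {V1, V2, V3, V10}. Every edge joins two different colors.

2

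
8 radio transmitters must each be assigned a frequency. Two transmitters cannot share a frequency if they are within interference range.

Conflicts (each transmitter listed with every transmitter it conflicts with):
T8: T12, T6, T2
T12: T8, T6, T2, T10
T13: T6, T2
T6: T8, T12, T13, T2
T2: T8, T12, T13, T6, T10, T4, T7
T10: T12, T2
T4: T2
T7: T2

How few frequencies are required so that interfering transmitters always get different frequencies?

4

T8, T12, T6, T2 are mutually in conflict, so at least 4 frequencies are needed.
4 frequencies suffice: T8=4, T12=2, T13=2, T6=3, T2=1, T10=3, T4=2, T7=2. Every pair that conflicts lands in different frequencies.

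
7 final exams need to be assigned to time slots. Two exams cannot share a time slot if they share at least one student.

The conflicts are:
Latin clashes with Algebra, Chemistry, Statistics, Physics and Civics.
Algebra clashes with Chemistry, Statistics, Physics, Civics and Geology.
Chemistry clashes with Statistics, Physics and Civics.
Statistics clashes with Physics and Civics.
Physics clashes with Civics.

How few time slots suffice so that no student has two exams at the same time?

Latin, Algebra, Chemistry, Statistics, Physics, Civics all conflict with each other, so at least 6 time slots are needed.
6 time slots suffice: time slot 1 → {Algebra}; time slot 2 → {Physics, Geology}; time slot 3 → {Statistics}; time slot 4 → {Civics}; time slot 5 → {Latin}; time slot 6 → {Chemistry}. No two conflicting exams share a time slot.

6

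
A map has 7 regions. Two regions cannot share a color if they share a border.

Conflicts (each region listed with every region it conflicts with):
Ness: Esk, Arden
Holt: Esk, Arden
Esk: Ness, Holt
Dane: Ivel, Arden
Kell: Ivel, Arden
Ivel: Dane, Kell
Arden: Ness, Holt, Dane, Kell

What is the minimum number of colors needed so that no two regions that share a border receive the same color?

Dane and Ivel conflict, so at least 2 colors are needed.
One proper 2-coloring: Ness=2, Holt=2, Esk=1, Dane=2, Kell=2, Ivel=1, Arden=1. Every pair that conflicts lands in different colors.

2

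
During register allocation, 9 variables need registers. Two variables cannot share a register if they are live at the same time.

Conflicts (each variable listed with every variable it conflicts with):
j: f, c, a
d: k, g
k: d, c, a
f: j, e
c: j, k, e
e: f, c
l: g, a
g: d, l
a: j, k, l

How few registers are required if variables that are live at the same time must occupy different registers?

3

The cycle d-k-a-l-g-d has odd length 5, so it cannot be 2-colored; at least 3 registers are needed.
3 registers suffice: register 1 → {j, k, e, g}; register 2 → {d, f, c, a}; register 3 → {l}. Each listed conflict is separated.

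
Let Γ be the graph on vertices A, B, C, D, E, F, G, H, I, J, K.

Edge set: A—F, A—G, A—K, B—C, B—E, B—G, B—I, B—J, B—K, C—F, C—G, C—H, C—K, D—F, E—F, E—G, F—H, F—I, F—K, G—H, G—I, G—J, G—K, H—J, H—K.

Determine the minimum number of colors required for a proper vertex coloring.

4

C, G, H, K form a clique, so at least 4 colors are needed.
One proper 4-coloring: A=3, B=3, C=4, D=2, E=2, F=1, G=1, H=3, I=2, J=2, K=2. Every edge joins two different colors.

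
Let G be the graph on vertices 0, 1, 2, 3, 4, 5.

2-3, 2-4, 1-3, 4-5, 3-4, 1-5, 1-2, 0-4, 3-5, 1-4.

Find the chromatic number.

4

1, 3, 4, 5 are pairwise adjacent (a clique of size 4), so at least 4 colors are needed.
A valid assignment using 4 colors: 0=blue, 1=blue, 2=yellow, 3=green, 4=red, 5=yellow. Each edge has distinct colors on its endpoints.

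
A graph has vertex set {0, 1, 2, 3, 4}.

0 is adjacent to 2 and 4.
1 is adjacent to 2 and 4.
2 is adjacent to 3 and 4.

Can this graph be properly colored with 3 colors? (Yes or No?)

Yes

The chromatic number is 3. 1, 2, 4 form a triangle, so at least 3 colors are needed.
A valid assignment using 3 colors: 0=c, 1=c, 2=a, 3=b, 4=b.
That is already a proper 3-coloring.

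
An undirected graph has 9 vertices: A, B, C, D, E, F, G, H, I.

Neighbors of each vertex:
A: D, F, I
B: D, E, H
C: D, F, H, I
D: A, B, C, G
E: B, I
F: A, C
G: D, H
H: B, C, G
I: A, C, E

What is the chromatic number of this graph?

The cycle B-D-C-I-E-B has odd length 5, so it cannot be 2-colored; at least 3 colors are needed.
One proper 3-coloring: A=red, B=red, C=red, D=blue, E=green, F=blue, G=red, H=blue, I=blue. Each edge has distinct colors on its endpoints.

3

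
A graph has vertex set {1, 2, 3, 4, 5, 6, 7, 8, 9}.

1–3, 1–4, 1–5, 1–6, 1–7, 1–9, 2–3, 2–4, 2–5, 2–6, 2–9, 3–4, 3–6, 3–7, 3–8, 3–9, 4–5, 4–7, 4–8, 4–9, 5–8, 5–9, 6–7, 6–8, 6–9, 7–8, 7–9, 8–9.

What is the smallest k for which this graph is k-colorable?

5

1, 3, 4, 7, 9 are mutually adjacent (a clique of size 5), so at least 5 colors are needed.
5 colors suffice: color red → {9}; color blue → {3, 5}; color green → {4, 6}; color yellow → {1, 2, 8}; color purple → {7}. Every edge joins two different colors.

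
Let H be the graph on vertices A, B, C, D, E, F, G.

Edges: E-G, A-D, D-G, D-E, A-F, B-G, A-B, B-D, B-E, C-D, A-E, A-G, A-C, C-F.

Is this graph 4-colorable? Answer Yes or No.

No

A, B, D, E, G are pairwise adjacent (a clique of size 5), so at least 5 colors are needed.
So 4 colors are not enough.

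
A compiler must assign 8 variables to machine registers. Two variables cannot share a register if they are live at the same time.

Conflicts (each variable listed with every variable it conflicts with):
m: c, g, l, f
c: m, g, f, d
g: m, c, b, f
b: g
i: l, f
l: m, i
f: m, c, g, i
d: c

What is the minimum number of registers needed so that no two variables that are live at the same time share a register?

4

m, c, g, f are mutually in conflict, so at least 4 registers are needed.
A valid assignment using 4 registers: m=4, c=3, g=2, b=1, i=2, l=1, f=1, d=1. Each listed conflict is separated.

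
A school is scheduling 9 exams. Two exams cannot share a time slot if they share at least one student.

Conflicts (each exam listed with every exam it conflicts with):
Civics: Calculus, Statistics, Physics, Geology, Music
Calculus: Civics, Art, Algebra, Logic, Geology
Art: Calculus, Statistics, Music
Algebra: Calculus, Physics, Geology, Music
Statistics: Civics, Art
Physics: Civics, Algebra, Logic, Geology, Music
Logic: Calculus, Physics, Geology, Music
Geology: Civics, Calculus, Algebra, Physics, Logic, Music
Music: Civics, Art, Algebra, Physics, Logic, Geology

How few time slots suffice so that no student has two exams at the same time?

4

Physics, Logic, Geology, Music all conflict with each other, so at least 4 time slots are needed.
4 time slots suffice: time slot 1 → {Calculus, Statistics, Music}; time slot 2 → {Art, Geology}; time slot 3 → {Physics}; time slot 4 → {Civics, Algebra, Logic}. No two conflicting exams share a time slot.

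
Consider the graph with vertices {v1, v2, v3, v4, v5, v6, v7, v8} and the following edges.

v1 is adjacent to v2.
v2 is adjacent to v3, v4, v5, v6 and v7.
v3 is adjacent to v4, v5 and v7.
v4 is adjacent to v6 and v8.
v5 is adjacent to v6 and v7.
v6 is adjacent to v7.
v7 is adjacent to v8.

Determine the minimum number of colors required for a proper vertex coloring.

v2, v3, v5, v7 form a clique, so at least 4 colors are needed.
4 colors suffice: color 1 → {v2, v8}; color 2 → {v1, v4, v7}; color 3 → {v5}; color 4 → {v3, v6}. No two adjacent vertices share a color.

4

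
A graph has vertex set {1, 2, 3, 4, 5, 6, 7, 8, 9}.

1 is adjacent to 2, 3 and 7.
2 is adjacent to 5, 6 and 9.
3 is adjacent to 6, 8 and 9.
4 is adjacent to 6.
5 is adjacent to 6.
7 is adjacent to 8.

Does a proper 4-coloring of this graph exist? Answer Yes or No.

The chromatic number is 3. 2, 5, 6 are mutually adjacent, so at least 3 colors are needed.
One proper 3-coloring: 1=blue, 2=red, 3=red, 4=red, 5=green, 6=blue, 7=red, 8=blue, 9=blue.
Since 4 ≥ 3, a proper 4-coloring certainly exists.

Yes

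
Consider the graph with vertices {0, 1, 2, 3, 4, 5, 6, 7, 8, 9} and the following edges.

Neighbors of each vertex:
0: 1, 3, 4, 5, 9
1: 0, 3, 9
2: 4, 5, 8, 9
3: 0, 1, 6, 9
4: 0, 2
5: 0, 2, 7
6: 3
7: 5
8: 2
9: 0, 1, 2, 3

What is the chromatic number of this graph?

4

0, 1, 3, 9 form a clique, so at least 4 colors are needed.
A valid assignment using 4 colors: 0=red, 1=yellow, 2=red, 3=green, 4=blue, 5=blue, 6=red, 7=red, 8=blue, 9=blue. Each edge has distinct colors on its endpoints.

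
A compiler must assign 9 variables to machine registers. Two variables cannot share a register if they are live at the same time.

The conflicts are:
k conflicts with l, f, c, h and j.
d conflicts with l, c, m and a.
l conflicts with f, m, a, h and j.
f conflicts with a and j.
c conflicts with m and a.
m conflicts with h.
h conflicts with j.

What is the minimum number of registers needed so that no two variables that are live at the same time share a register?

4

k, l, h, j pairwise conflict, so at least 4 registers are needed.
Using 4 registers: k=2, d=3, l=1, f=3, c=1, m=2, a=2, h=3, j=4. Each listed conflict is separated.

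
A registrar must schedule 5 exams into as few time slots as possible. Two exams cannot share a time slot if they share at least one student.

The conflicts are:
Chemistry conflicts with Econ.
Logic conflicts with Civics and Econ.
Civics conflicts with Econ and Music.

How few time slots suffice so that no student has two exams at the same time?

3

Logic, Civics, Econ are mutually in conflict, so at least 3 time slots are needed.
3 time slots suffice: time slot 1 → {Econ, Music}; time slot 2 → {Chemistry, Civics}; time slot 3 → {Logic}. No two conflicting exams share a time slot.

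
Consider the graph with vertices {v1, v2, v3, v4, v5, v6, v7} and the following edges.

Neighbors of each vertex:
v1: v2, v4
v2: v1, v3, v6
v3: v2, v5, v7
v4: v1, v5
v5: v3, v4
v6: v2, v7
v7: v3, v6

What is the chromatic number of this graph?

3

The cycle v5-v4-v1-v2-v3-v5 has odd length 5, so it cannot be 2-colored; at least 3 colors are needed.
One proper 3-coloring: v1=1, v2=2, v3=1, v4=2, v5=3, v6=1, v7=2. No two adjacent vertices share a color.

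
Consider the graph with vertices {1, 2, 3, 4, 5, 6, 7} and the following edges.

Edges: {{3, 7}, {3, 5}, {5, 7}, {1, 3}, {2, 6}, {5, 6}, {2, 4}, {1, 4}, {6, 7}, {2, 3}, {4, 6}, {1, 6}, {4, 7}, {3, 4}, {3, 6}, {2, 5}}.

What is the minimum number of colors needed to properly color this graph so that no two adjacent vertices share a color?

4

2, 3, 5, 6 form a clique, so at least 4 colors are needed.
One proper 4-coloring: 1=yellow, 2=yellow, 3=blue, 4=green, 5=green, 6=red, 7=yellow. No two adjacent vertices share a color.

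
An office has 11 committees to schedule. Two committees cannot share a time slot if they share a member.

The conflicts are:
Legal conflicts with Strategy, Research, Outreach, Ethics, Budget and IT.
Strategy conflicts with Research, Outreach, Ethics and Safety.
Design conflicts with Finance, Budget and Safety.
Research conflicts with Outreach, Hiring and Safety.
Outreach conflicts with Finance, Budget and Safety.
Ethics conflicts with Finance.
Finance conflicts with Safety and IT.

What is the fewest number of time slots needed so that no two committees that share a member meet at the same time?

4

Strategy, Research, Outreach, Safety pairwise conflict, so at least 4 time slots are needed.
4 time slots suffice: time slot 1 → {Design, Outreach, Ethics, Hiring, IT}; time slot 2 → {Legal, Safety}; time slot 3 → {Research, Finance, Budget}; time slot 4 → {Strategy}. No two conflicting committees share a time slot.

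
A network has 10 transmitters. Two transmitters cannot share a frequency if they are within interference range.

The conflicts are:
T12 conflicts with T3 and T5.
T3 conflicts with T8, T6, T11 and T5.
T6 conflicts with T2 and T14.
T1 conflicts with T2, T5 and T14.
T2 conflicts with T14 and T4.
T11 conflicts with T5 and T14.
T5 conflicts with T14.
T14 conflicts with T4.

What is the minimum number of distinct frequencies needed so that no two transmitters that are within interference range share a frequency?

T12, T3, T5 all conflict with each other, so at least 3 frequencies are needed.
A valid assignment using 3 frequencies: T12=3, T3=1, T8=2, T6=3, T1=3, T2=2, T11=3, T5=2, T14=1, T4=3. Each listed conflict is separated.

3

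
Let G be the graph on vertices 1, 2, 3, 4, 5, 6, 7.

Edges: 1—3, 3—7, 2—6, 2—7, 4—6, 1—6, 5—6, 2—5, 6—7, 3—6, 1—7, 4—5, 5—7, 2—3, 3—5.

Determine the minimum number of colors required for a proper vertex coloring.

5

2, 3, 5, 6, 7 form a clique, so at least 5 colors are needed.
A valid assignment using 5 colors: 1=yellow, 2=purple, 3=green, 4=blue, 5=yellow, 6=red, 7=blue. Each edge has distinct colors on its endpoints.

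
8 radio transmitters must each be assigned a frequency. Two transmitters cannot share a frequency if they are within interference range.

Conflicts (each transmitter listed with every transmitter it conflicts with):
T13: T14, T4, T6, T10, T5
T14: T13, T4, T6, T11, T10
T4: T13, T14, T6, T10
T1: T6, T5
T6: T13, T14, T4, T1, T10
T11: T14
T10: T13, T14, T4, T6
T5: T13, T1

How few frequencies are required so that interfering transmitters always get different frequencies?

5

T13, T14, T4, T6, T10 are mutually in conflict, so at least 5 frequencies are needed.
A valid assignment using 5 frequencies: T13=1, T14=3, T4=4, T1=1, T6=2, T11=1, T10=5, T5=2. Every pair that conflicts lands in different frequencies.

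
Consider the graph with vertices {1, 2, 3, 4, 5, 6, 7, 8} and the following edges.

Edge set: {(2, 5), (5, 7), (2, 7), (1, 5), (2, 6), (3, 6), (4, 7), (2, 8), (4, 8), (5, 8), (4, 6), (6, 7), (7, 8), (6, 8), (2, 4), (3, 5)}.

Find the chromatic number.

5

2, 4, 6, 7, 8 form a clique, so at least 5 colors are needed.
One proper 5-coloring: 1=blue, 2=blue, 3=blue, 4=purple, 5=red, 6=red, 7=green, 8=yellow. No two adjacent vertices share a color.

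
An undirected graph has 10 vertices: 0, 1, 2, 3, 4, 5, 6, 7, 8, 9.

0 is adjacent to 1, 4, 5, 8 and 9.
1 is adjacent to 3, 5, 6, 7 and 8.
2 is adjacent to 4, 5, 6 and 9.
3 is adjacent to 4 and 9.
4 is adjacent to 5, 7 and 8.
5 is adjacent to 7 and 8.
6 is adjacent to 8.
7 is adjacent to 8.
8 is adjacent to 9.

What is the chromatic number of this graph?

0, 4, 5, 8 are pairwise adjacent (a clique of size 4), so at least 4 colors are needed.
4 colors suffice: color red → {2, 3, 8}; color blue → {5, 6, 9}; color green → {1, 4}; color yellow → {0, 7}. No two adjacent vertices share a color.

4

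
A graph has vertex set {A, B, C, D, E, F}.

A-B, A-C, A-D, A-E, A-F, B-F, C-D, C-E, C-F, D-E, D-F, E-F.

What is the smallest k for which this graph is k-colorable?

A, C, D, E, F form a clique, so at least 5 colors are needed.
5 colors suffice: A=2, B=3, C=4, D=5, E=3, F=1. No two adjacent vertices share a color.

5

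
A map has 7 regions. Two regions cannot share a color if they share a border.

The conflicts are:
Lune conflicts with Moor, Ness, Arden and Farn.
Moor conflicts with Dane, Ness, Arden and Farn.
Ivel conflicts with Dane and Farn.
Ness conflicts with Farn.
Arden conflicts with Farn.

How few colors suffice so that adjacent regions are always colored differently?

4

Lune, Moor, Arden, Farn all conflict with each other, so at least 4 colors are needed.
4 colors suffice: color 1 → {Moor, Ivel}; color 2 → {Dane, Farn}; color 3 → {Lune}; color 4 → {Ness, Arden}. No two conflicting regions share a color.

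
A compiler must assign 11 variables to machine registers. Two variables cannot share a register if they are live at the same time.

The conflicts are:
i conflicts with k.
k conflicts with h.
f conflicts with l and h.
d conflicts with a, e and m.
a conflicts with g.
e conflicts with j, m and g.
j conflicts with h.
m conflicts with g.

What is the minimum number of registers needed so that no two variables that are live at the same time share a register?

e, m, g pairwise conflict, so at least 3 registers are needed.
3 registers suffice: i=1, k=2, f=2, l=1, d=2, a=1, e=1, j=2, m=3, g=2, h=1. No two conflicting variables share a register.

3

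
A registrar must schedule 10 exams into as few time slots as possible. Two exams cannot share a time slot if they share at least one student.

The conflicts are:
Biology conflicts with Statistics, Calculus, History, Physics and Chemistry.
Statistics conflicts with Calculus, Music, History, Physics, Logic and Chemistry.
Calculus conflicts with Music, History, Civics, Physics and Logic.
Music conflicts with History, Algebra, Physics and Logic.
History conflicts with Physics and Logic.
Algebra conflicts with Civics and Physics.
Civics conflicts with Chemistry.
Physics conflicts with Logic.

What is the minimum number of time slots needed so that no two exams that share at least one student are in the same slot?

6

Statistics, Calculus, Music, History, Physics, Logic are mutually in conflict, so at least 6 time slots are needed.
6 time slots suffice: time slot 1 → {Statistics, Algebra}; time slot 2 → {Civics, Physics}; time slot 3 → {Calculus, Chemistry}; time slot 4 → {History}; time slot 5 → {Biology, Music}; time slot 6 → {Logic}. No two conflicting exams share a time slot.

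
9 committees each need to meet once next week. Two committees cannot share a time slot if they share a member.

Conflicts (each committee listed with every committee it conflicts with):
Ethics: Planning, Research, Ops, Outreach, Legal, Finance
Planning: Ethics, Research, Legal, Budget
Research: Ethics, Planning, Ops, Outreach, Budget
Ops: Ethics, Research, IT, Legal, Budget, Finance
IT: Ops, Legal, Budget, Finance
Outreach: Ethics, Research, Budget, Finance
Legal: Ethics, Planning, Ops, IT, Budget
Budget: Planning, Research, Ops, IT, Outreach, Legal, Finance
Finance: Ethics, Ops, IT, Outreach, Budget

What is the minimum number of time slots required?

4

Ops, IT, Legal, Budget pairwise conflict, so at least 4 time slots are needed.
4 time slots suffice: time slot 1 → {Ethics, Budget}; time slot 2 → {Planning, Ops, Outreach}; time slot 3 → {Research, Legal, Finance}; time slot 4 → {IT}. Each listed conflict is separated.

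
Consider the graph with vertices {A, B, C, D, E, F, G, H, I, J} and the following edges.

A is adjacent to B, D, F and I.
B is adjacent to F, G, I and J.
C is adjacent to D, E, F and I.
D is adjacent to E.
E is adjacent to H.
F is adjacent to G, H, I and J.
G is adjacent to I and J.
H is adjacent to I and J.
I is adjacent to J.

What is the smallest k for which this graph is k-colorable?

5

B, F, G, I, J form a clique, so at least 5 colors are needed.
One proper 5-coloring: A=yellow, B=green, C=green, D=red, E=blue, F=red, G=purple, H=green, I=blue, J=yellow. Every edge joins two different colors.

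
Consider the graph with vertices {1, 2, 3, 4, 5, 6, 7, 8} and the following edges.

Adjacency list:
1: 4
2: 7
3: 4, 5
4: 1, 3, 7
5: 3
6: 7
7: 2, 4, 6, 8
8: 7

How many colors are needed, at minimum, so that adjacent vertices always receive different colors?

2

3 and 5 are adjacent, so at least 2 colors are needed.
2 colors suffice: color red → {1, 3, 7}; color blue → {2, 4, 5, 6, 8}. No two adjacent vertices share a color.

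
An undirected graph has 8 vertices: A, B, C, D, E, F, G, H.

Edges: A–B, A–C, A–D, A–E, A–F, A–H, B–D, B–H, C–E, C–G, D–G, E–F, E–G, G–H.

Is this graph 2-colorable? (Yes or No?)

A, E, F are mutually adjacent, so at least 3 colors are needed.
So 2 colors are not enough.

No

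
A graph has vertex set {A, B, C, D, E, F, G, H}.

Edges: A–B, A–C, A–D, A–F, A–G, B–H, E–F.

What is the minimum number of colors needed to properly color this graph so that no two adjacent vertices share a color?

A and C are adjacent, so at least 2 colors are needed.
2 colors suffice: color 1 → {A, E, H}; color 2 → {B, C, D, F, G}. No two adjacent vertices share a color.

2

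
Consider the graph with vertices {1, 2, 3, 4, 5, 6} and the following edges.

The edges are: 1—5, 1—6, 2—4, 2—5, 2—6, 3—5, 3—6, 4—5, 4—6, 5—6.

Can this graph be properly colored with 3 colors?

No

2, 4, 5, 6 are pairwise adjacent (a clique of size 4), so at least 4 colors are needed.
So 3 colors are not enough.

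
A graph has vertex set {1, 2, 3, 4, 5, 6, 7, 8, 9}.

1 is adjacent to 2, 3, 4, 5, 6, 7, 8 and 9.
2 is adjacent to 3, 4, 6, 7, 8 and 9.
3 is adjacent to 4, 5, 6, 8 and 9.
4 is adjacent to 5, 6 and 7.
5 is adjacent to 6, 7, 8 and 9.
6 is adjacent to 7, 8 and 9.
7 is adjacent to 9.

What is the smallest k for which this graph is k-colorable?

5

1, 2, 3, 6, 8 are mutually adjacent (a clique of size 5), so at least 5 colors are needed.
5 colors suffice: color a → {1}; color b → {6}; color c → {3, 7}; color d → {2, 5}; color e → {4, 8, 9}. Each edge has distinct colors on its endpoints.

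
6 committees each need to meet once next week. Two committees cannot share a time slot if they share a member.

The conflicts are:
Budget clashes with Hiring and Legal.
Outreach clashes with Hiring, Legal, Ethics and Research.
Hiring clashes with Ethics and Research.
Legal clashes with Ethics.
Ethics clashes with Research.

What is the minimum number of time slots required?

Outreach, Hiring, Ethics, Research are mutually in conflict, so at least 4 time slots are needed.
4 time slots suffice: time slot 1 → {Hiring, Legal}; time slot 2 → {Budget, Ethics}; time slot 3 → {Outreach}; time slot 4 → {Research}. No two conflicting committees share a time slot.

4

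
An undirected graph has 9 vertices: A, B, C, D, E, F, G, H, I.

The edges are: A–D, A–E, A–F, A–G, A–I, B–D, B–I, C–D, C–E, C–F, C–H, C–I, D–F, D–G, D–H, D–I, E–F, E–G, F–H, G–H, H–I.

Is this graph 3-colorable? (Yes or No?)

No

C, D, F, H form a clique, so at least 4 colors are needed.
So 3 colors are not enough.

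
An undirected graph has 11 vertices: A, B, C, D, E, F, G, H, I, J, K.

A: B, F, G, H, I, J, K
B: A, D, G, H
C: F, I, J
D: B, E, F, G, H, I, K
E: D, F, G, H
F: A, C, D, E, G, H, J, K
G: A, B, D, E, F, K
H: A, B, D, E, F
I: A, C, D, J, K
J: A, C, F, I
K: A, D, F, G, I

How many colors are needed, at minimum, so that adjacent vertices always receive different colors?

D, E, F, G are pairwise adjacent (a clique of size 4), so at least 4 colors are needed.
4 colors suffice: A=2, B=1, C=2, D=2, E=4, F=1, G=3, H=3, I=1, J=3, K=4. Every edge joins two different colors.

4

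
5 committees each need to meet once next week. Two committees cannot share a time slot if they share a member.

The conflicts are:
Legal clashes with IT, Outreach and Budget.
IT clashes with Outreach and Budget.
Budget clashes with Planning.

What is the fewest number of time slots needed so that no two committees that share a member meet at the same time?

3

Legal, IT, Outreach are mutually in conflict, so at least 3 time slots are needed.
3 time slots suffice: time slot 1 → {Legal, Planning}; time slot 2 → {IT}; time slot 3 → {Outreach, Budget}. Each listed conflict is separated.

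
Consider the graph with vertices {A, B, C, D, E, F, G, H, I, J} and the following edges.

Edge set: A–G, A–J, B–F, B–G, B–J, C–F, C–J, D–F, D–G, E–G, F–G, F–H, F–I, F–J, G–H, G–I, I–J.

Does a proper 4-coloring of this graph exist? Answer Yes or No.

Yes

The chromatic number is 3. F, I, J are pairwise adjacent, so at least 3 colors are needed.
3 colors suffice: color red → {A, E, F}; color blue → {G, J}; color green → {B, C, D, H, I}.
Since 4 ≥ 3, a proper 4-coloring certainly exists.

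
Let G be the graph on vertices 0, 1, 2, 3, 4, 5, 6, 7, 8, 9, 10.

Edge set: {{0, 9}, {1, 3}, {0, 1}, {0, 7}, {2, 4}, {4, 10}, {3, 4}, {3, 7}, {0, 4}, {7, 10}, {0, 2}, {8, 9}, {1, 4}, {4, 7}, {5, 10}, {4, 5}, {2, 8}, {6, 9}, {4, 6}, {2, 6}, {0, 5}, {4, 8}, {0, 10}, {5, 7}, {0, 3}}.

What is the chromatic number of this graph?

0, 4, 5, 7, 10 are mutually adjacent (a clique of size 5), so at least 5 colors are needed.
5 colors suffice: 0=blue, 1=green, 2=green, 3=yellow, 4=red, 5=yellow, 6=blue, 7=green, 8=blue, 9=red, 10=purple. Each edge has distinct colors on its endpoints.

5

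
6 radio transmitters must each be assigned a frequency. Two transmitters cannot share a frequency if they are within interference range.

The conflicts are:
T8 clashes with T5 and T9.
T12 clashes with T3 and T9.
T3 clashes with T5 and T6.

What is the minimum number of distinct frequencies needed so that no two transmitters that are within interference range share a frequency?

The cycle T8-T5-T3-T12-T9-T8 has odd length 5, so it cannot be 2-colored; at least 3 frequencies are needed.
Using 3 frequencies: T8=3, T12=2, T3=1, T5=2, T9=1, T6=2. No two conflicting transmitters share a frequency.

3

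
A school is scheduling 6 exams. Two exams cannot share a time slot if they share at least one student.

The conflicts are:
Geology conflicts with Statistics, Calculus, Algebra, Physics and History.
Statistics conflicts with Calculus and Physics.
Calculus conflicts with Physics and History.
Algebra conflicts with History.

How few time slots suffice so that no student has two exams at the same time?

4

Geology, Statistics, Calculus, Physics are mutually in conflict, so at least 4 time slots are needed.
Using 4 time slots: Geology=1, Statistics=3, Calculus=2, Algebra=2, Physics=4, History=3. Each listed conflict is separated.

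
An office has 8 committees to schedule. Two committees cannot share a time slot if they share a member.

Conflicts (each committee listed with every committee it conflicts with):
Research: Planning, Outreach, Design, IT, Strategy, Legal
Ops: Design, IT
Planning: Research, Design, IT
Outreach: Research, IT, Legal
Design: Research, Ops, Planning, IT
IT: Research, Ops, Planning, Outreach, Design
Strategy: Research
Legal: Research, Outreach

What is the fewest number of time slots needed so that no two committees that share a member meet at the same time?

Research, Planning, Design, IT pairwise conflict, so at least 4 time slots are needed.
Using 4 time slots: Research=1, Ops=1, Planning=4, Outreach=3, Design=3, IT=2, Strategy=2, Legal=2. Each listed conflict is separated.

4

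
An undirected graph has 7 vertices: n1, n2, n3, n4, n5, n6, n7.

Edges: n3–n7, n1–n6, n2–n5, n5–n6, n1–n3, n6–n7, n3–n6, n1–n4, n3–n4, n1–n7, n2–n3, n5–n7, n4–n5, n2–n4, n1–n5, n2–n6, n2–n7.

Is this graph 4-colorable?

The chromatic number is 4. n2, n3, n6, n7 form a clique, so at least 4 colors are needed.
4 colors suffice: color 1 → {n4, n6}; color 2 → {n1, n2}; color 3 → {n7}; color 4 → {n3, n5}.
That is already a proper 4-coloring.

Yes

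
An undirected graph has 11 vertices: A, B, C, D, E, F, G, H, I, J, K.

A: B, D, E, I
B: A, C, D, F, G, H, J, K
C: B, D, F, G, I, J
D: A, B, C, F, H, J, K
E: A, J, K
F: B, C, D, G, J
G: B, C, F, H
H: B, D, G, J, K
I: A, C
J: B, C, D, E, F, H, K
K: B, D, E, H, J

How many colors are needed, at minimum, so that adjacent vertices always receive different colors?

5

B, C, D, F, J form a clique, so at least 5 colors are needed.
5 colors suffice: color red → {B, E, I}; color blue → {D, G}; color green → {A, J}; color yellow → {C, H}; color purple → {F, K}. No two adjacent vertices share a color.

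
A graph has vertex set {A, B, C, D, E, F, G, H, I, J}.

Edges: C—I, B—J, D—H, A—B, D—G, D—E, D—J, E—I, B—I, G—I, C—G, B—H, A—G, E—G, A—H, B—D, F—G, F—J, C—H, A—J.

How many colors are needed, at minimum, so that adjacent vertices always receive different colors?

3

A, B, H form a triangle, so at least 3 colors are needed.
A valid assignment using 3 colors: A=green, B=blue, C=blue, D=green, E=blue, F=blue, G=red, H=red, I=green, J=red. Each edge has distinct colors on its endpoints.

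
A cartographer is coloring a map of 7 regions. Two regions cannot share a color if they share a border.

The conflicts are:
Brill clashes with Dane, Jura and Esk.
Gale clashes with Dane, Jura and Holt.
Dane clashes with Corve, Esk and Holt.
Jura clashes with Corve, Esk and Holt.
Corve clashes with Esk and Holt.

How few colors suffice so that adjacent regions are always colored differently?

Dane, Corve, Holt all conflict with each other, so at least 3 colors are needed.
3 colors suffice: color 1 → {Dane, Jura}; color 2 → {Brill, Gale, Corve}; color 3 → {Esk, Holt}. No two conflicting regions share a color.

3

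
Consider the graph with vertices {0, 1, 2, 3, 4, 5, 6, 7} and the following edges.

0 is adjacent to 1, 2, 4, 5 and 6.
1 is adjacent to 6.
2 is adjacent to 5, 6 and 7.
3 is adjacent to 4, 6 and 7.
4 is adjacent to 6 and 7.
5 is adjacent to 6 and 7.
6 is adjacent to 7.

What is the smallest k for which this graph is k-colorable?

4

2, 5, 6, 7 form a clique, so at least 4 colors are needed.
One proper 4-coloring: 0=b, 1=c, 2=d, 3=d, 4=c, 5=c, 6=a, 7=b. Every edge joins two different colors.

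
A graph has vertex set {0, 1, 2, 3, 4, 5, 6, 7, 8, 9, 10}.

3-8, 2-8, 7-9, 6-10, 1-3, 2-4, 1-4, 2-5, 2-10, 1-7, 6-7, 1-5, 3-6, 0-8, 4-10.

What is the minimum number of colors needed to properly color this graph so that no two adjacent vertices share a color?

3

2, 4, 10 form a triangle, so at least 3 colors are needed.
3 colors suffice: color a → {0, 1, 2, 6, 9}; color b → {5, 7, 8, 10}; color c → {3, 4}. Each edge has distinct colors on its endpoints.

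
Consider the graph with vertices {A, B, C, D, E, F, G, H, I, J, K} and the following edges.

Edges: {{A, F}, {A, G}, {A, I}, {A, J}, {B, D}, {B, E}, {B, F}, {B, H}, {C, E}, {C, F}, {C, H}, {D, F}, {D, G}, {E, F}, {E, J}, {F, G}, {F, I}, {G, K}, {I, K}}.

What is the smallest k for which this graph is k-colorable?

B, D, F are pairwise adjacent, so at least 3 colors are needed.
A valid assignment using 3 colors: A=green, B=blue, C=blue, D=green, E=green, F=red, G=blue, H=red, I=blue, J=red, K=red. Each edge has distinct colors on its endpoints.

3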